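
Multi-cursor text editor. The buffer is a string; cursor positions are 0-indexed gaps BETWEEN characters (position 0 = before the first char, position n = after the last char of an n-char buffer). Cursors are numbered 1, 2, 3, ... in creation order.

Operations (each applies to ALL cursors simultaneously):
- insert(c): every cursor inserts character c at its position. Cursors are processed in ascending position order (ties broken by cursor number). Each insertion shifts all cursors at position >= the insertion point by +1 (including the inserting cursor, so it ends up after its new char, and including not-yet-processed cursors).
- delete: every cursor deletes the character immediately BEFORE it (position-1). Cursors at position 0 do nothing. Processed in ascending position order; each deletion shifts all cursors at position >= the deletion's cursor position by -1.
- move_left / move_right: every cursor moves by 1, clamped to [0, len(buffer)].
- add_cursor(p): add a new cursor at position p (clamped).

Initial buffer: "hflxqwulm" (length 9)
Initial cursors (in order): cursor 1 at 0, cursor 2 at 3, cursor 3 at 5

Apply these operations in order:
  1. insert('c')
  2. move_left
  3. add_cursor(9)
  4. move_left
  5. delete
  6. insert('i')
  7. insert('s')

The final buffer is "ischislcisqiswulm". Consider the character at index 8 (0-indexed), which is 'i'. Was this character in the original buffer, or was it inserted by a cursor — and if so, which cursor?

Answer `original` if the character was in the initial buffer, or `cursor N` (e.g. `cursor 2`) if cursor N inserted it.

Answer: cursor 3

Derivation:
After op 1 (insert('c')): buffer="chflcxqcwulm" (len 12), cursors c1@1 c2@5 c3@8, authorship 1...2..3....
After op 2 (move_left): buffer="chflcxqcwulm" (len 12), cursors c1@0 c2@4 c3@7, authorship 1...2..3....
After op 3 (add_cursor(9)): buffer="chflcxqcwulm" (len 12), cursors c1@0 c2@4 c3@7 c4@9, authorship 1...2..3....
After op 4 (move_left): buffer="chflcxqcwulm" (len 12), cursors c1@0 c2@3 c3@6 c4@8, authorship 1...2..3....
After op 5 (delete): buffer="chlcqwulm" (len 9), cursors c1@0 c2@2 c3@4 c4@5, authorship 1..2.....
After op 6 (insert('i')): buffer="ichilciqiwulm" (len 13), cursors c1@1 c2@4 c3@7 c4@9, authorship 11.2.23.4....
After op 7 (insert('s')): buffer="ischislcisqiswulm" (len 17), cursors c1@2 c2@6 c3@10 c4@13, authorship 111.22.233.44....
Authorship (.=original, N=cursor N): 1 1 1 . 2 2 . 2 3 3 . 4 4 . . . .
Index 8: author = 3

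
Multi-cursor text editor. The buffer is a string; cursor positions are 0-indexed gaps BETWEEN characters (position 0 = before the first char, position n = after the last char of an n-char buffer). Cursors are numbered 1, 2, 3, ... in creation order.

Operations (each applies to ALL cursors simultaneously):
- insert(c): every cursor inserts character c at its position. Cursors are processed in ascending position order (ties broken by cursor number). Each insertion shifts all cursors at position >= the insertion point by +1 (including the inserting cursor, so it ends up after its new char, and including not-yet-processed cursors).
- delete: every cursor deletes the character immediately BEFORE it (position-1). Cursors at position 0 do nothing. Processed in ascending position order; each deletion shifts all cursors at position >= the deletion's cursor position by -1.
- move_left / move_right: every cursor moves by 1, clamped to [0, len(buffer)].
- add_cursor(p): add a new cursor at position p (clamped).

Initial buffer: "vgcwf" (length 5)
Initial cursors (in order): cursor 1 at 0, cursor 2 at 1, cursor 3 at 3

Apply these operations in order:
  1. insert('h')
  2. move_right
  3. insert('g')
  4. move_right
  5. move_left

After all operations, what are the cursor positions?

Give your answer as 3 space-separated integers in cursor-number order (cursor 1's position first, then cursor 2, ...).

Answer: 3 6 10

Derivation:
After op 1 (insert('h')): buffer="hvhgchwf" (len 8), cursors c1@1 c2@3 c3@6, authorship 1.2..3..
After op 2 (move_right): buffer="hvhgchwf" (len 8), cursors c1@2 c2@4 c3@7, authorship 1.2..3..
After op 3 (insert('g')): buffer="hvghggchwgf" (len 11), cursors c1@3 c2@6 c3@10, authorship 1.12.2.3.3.
After op 4 (move_right): buffer="hvghggchwgf" (len 11), cursors c1@4 c2@7 c3@11, authorship 1.12.2.3.3.
After op 5 (move_left): buffer="hvghggchwgf" (len 11), cursors c1@3 c2@6 c3@10, authorship 1.12.2.3.3.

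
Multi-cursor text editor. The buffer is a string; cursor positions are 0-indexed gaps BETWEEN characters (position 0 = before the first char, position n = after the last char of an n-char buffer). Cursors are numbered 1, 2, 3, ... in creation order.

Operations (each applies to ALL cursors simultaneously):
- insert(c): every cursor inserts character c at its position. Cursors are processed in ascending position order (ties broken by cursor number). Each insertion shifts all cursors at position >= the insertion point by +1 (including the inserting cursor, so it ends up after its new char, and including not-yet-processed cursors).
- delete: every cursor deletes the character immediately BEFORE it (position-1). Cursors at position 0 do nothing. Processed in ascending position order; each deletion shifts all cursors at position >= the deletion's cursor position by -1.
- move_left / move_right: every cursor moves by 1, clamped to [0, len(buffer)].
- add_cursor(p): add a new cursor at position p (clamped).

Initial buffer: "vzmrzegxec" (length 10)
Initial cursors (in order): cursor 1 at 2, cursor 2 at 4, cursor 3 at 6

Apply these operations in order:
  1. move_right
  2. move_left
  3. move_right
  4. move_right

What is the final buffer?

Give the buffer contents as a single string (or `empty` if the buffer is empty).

Answer: vzmrzegxec

Derivation:
After op 1 (move_right): buffer="vzmrzegxec" (len 10), cursors c1@3 c2@5 c3@7, authorship ..........
After op 2 (move_left): buffer="vzmrzegxec" (len 10), cursors c1@2 c2@4 c3@6, authorship ..........
After op 3 (move_right): buffer="vzmrzegxec" (len 10), cursors c1@3 c2@5 c3@7, authorship ..........
After op 4 (move_right): buffer="vzmrzegxec" (len 10), cursors c1@4 c2@6 c3@8, authorship ..........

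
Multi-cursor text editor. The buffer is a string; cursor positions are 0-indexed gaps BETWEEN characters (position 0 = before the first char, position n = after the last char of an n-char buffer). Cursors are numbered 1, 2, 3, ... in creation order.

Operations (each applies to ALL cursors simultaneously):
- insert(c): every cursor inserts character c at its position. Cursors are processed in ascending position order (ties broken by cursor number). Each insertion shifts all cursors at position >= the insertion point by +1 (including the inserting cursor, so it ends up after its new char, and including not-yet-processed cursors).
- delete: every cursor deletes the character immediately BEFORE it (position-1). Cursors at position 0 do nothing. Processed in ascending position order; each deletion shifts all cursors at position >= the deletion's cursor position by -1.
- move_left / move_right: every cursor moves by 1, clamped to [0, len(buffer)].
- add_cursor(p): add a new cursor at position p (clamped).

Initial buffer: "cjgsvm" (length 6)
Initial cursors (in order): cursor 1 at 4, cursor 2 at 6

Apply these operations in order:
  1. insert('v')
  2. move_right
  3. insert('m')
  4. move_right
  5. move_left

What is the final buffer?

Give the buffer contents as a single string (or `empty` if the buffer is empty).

After op 1 (insert('v')): buffer="cjgsvvmv" (len 8), cursors c1@5 c2@8, authorship ....1..2
After op 2 (move_right): buffer="cjgsvvmv" (len 8), cursors c1@6 c2@8, authorship ....1..2
After op 3 (insert('m')): buffer="cjgsvvmmvm" (len 10), cursors c1@7 c2@10, authorship ....1.1.22
After op 4 (move_right): buffer="cjgsvvmmvm" (len 10), cursors c1@8 c2@10, authorship ....1.1.22
After op 5 (move_left): buffer="cjgsvvmmvm" (len 10), cursors c1@7 c2@9, authorship ....1.1.22

Answer: cjgsvvmmvm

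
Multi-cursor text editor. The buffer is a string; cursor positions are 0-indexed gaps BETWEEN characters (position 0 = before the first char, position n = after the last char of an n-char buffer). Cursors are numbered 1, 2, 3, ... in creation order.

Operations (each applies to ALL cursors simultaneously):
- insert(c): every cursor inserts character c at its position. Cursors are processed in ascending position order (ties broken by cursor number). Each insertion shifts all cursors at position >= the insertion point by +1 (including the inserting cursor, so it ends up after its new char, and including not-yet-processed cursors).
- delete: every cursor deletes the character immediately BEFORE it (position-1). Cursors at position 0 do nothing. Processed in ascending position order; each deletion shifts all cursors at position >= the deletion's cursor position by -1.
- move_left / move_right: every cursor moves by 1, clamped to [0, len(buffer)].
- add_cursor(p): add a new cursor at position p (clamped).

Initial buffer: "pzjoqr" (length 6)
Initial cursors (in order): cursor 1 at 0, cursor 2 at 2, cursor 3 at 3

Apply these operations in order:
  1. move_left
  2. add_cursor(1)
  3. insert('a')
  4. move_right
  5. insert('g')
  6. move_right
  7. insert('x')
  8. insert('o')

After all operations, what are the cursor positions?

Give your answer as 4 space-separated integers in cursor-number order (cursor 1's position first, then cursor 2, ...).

Answer: 6 15 20 15

Derivation:
After op 1 (move_left): buffer="pzjoqr" (len 6), cursors c1@0 c2@1 c3@2, authorship ......
After op 2 (add_cursor(1)): buffer="pzjoqr" (len 6), cursors c1@0 c2@1 c4@1 c3@2, authorship ......
After op 3 (insert('a')): buffer="apaazajoqr" (len 10), cursors c1@1 c2@4 c4@4 c3@6, authorship 1.24.3....
After op 4 (move_right): buffer="apaazajoqr" (len 10), cursors c1@2 c2@5 c4@5 c3@7, authorship 1.24.3....
After op 5 (insert('g')): buffer="apgaazggajgoqr" (len 14), cursors c1@3 c2@8 c4@8 c3@11, authorship 1.124.243.3...
After op 6 (move_right): buffer="apgaazggajgoqr" (len 14), cursors c1@4 c2@9 c4@9 c3@12, authorship 1.124.243.3...
After op 7 (insert('x')): buffer="apgaxazggaxxjgoxqr" (len 18), cursors c1@5 c2@12 c4@12 c3@16, authorship 1.1214.24324.3.3..
After op 8 (insert('o')): buffer="apgaxoazggaxxoojgoxoqr" (len 22), cursors c1@6 c2@15 c4@15 c3@20, authorship 1.12114.2432424.3.33..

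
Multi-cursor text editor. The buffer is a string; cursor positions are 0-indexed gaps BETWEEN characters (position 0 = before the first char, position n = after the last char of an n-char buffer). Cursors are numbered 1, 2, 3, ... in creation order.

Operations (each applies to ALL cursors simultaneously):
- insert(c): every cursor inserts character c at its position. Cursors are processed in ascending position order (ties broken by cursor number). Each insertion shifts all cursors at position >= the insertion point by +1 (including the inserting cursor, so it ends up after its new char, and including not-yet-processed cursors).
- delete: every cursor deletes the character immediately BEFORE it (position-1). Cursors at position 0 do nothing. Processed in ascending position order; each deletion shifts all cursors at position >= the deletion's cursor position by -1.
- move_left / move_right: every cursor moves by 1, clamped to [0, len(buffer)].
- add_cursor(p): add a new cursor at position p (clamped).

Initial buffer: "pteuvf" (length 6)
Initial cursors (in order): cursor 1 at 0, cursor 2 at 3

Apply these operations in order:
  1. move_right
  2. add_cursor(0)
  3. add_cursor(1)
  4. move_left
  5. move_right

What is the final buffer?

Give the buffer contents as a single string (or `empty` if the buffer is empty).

After op 1 (move_right): buffer="pteuvf" (len 6), cursors c1@1 c2@4, authorship ......
After op 2 (add_cursor(0)): buffer="pteuvf" (len 6), cursors c3@0 c1@1 c2@4, authorship ......
After op 3 (add_cursor(1)): buffer="pteuvf" (len 6), cursors c3@0 c1@1 c4@1 c2@4, authorship ......
After op 4 (move_left): buffer="pteuvf" (len 6), cursors c1@0 c3@0 c4@0 c2@3, authorship ......
After op 5 (move_right): buffer="pteuvf" (len 6), cursors c1@1 c3@1 c4@1 c2@4, authorship ......

Answer: pteuvf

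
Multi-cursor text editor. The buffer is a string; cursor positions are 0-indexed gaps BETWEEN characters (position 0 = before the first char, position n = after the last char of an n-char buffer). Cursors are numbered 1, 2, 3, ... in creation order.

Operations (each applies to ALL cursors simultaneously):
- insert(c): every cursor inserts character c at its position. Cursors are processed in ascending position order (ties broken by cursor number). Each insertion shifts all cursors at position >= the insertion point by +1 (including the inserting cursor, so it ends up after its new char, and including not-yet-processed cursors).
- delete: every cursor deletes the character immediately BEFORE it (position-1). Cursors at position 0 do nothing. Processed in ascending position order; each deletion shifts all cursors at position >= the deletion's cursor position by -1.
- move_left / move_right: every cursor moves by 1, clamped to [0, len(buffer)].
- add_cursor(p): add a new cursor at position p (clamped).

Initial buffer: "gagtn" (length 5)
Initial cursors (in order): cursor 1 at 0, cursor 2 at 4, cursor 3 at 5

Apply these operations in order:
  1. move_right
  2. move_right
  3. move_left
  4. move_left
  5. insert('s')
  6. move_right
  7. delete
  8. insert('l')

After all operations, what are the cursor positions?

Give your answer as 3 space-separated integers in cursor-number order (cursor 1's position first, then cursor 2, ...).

After op 1 (move_right): buffer="gagtn" (len 5), cursors c1@1 c2@5 c3@5, authorship .....
After op 2 (move_right): buffer="gagtn" (len 5), cursors c1@2 c2@5 c3@5, authorship .....
After op 3 (move_left): buffer="gagtn" (len 5), cursors c1@1 c2@4 c3@4, authorship .....
After op 4 (move_left): buffer="gagtn" (len 5), cursors c1@0 c2@3 c3@3, authorship .....
After op 5 (insert('s')): buffer="sgagsstn" (len 8), cursors c1@1 c2@6 c3@6, authorship 1...23..
After op 6 (move_right): buffer="sgagsstn" (len 8), cursors c1@2 c2@7 c3@7, authorship 1...23..
After op 7 (delete): buffer="sagsn" (len 5), cursors c1@1 c2@4 c3@4, authorship 1..2.
After op 8 (insert('l')): buffer="slagslln" (len 8), cursors c1@2 c2@7 c3@7, authorship 11..223.

Answer: 2 7 7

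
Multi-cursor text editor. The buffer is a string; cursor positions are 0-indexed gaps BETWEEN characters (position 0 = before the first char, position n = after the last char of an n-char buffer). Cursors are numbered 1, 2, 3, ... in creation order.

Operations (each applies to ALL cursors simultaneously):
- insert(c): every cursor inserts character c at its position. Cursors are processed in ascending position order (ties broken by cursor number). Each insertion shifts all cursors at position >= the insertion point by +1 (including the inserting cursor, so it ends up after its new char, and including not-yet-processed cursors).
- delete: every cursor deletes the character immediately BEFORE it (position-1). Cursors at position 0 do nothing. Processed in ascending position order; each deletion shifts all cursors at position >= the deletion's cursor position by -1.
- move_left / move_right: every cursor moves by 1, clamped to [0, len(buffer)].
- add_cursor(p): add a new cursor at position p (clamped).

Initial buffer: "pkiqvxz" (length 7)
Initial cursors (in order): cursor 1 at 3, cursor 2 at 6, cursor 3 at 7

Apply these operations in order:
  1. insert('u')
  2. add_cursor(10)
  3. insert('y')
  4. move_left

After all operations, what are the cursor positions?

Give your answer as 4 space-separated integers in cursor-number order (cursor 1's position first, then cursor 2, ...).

Answer: 4 9 13 13

Derivation:
After op 1 (insert('u')): buffer="pkiuqvxuzu" (len 10), cursors c1@4 c2@8 c3@10, authorship ...1...2.3
After op 2 (add_cursor(10)): buffer="pkiuqvxuzu" (len 10), cursors c1@4 c2@8 c3@10 c4@10, authorship ...1...2.3
After op 3 (insert('y')): buffer="pkiuyqvxuyzuyy" (len 14), cursors c1@5 c2@10 c3@14 c4@14, authorship ...11...22.334
After op 4 (move_left): buffer="pkiuyqvxuyzuyy" (len 14), cursors c1@4 c2@9 c3@13 c4@13, authorship ...11...22.334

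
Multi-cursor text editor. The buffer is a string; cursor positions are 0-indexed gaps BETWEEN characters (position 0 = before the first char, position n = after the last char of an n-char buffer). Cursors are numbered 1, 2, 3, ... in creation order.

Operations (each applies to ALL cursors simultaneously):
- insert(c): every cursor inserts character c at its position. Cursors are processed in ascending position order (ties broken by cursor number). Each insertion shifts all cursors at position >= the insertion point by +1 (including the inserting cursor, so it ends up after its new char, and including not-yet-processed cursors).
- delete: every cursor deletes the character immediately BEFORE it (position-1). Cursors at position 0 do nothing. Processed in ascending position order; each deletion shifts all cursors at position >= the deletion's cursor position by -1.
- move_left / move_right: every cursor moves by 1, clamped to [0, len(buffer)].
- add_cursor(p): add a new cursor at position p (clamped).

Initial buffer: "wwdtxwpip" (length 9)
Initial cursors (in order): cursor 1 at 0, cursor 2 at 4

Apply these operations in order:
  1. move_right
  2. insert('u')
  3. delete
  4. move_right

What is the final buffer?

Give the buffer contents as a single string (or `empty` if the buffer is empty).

Answer: wwdtxwpip

Derivation:
After op 1 (move_right): buffer="wwdtxwpip" (len 9), cursors c1@1 c2@5, authorship .........
After op 2 (insert('u')): buffer="wuwdtxuwpip" (len 11), cursors c1@2 c2@7, authorship .1....2....
After op 3 (delete): buffer="wwdtxwpip" (len 9), cursors c1@1 c2@5, authorship .........
After op 4 (move_right): buffer="wwdtxwpip" (len 9), cursors c1@2 c2@6, authorship .........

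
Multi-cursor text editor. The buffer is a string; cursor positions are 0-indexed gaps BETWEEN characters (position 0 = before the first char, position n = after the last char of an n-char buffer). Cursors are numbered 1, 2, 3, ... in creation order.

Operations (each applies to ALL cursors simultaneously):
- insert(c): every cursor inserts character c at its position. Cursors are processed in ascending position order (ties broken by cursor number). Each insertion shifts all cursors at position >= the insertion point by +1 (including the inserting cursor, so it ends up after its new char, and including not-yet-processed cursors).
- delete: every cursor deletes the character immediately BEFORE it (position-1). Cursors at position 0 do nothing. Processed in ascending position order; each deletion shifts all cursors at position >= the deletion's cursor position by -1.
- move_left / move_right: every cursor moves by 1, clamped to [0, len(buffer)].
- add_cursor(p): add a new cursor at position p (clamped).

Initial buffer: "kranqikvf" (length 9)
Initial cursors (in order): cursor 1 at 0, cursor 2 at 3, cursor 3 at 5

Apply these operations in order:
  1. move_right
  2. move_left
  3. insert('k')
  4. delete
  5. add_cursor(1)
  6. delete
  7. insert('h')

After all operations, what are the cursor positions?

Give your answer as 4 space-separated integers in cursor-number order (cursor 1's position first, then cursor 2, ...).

After op 1 (move_right): buffer="kranqikvf" (len 9), cursors c1@1 c2@4 c3@6, authorship .........
After op 2 (move_left): buffer="kranqikvf" (len 9), cursors c1@0 c2@3 c3@5, authorship .........
After op 3 (insert('k')): buffer="kkraknqkikvf" (len 12), cursors c1@1 c2@5 c3@8, authorship 1...2..3....
After op 4 (delete): buffer="kranqikvf" (len 9), cursors c1@0 c2@3 c3@5, authorship .........
After op 5 (add_cursor(1)): buffer="kranqikvf" (len 9), cursors c1@0 c4@1 c2@3 c3@5, authorship .........
After op 6 (delete): buffer="rnikvf" (len 6), cursors c1@0 c4@0 c2@1 c3@2, authorship ......
After op 7 (insert('h')): buffer="hhrhnhikvf" (len 10), cursors c1@2 c4@2 c2@4 c3@6, authorship 14.2.3....

Answer: 2 4 6 2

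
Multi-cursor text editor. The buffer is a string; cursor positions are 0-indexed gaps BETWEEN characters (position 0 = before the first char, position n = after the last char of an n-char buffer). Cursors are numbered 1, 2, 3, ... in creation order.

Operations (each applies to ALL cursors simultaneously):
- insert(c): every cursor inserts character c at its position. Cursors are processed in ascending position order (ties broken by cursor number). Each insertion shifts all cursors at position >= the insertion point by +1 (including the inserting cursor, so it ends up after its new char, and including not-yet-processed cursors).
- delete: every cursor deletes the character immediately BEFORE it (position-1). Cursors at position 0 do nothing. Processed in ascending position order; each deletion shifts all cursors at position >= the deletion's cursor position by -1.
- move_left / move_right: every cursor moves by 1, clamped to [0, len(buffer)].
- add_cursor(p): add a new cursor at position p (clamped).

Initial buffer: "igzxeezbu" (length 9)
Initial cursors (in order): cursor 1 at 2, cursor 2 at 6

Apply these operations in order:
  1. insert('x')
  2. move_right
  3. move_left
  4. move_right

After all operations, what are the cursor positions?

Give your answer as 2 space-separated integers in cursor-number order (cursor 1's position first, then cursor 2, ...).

Answer: 4 9

Derivation:
After op 1 (insert('x')): buffer="igxzxeexzbu" (len 11), cursors c1@3 c2@8, authorship ..1....2...
After op 2 (move_right): buffer="igxzxeexzbu" (len 11), cursors c1@4 c2@9, authorship ..1....2...
After op 3 (move_left): buffer="igxzxeexzbu" (len 11), cursors c1@3 c2@8, authorship ..1....2...
After op 4 (move_right): buffer="igxzxeexzbu" (len 11), cursors c1@4 c2@9, authorship ..1....2...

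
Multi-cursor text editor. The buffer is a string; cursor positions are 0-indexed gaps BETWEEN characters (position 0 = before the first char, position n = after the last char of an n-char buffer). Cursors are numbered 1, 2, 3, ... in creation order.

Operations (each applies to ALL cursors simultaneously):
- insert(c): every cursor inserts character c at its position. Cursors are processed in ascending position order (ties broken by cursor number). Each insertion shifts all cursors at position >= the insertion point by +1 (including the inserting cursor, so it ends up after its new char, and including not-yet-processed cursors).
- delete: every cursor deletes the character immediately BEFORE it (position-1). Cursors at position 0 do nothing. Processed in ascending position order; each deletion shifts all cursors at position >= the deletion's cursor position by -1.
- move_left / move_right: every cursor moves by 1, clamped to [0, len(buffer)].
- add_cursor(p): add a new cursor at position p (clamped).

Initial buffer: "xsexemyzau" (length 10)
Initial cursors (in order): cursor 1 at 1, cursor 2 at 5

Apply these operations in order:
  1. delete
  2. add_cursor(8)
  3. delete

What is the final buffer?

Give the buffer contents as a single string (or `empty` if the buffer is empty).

Answer: semyza

Derivation:
After op 1 (delete): buffer="sexmyzau" (len 8), cursors c1@0 c2@3, authorship ........
After op 2 (add_cursor(8)): buffer="sexmyzau" (len 8), cursors c1@0 c2@3 c3@8, authorship ........
After op 3 (delete): buffer="semyza" (len 6), cursors c1@0 c2@2 c3@6, authorship ......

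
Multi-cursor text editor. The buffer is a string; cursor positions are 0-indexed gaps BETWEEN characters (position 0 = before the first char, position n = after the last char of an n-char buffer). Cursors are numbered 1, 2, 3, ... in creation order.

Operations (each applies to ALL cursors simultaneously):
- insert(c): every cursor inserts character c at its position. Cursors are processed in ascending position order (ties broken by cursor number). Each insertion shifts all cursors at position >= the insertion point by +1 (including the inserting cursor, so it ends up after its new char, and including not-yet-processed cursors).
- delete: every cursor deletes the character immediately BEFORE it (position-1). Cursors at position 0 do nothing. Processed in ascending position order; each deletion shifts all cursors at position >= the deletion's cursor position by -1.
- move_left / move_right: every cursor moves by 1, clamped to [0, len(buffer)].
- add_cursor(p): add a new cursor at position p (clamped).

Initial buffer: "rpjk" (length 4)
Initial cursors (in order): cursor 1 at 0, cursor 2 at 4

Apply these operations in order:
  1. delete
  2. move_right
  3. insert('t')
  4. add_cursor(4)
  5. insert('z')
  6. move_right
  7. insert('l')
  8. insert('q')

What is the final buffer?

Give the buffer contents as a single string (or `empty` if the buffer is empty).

Answer: rtzplqjztlqzlq

Derivation:
After op 1 (delete): buffer="rpj" (len 3), cursors c1@0 c2@3, authorship ...
After op 2 (move_right): buffer="rpj" (len 3), cursors c1@1 c2@3, authorship ...
After op 3 (insert('t')): buffer="rtpjt" (len 5), cursors c1@2 c2@5, authorship .1..2
After op 4 (add_cursor(4)): buffer="rtpjt" (len 5), cursors c1@2 c3@4 c2@5, authorship .1..2
After op 5 (insert('z')): buffer="rtzpjztz" (len 8), cursors c1@3 c3@6 c2@8, authorship .11..322
After op 6 (move_right): buffer="rtzpjztz" (len 8), cursors c1@4 c3@7 c2@8, authorship .11..322
After op 7 (insert('l')): buffer="rtzpljztlzl" (len 11), cursors c1@5 c3@9 c2@11, authorship .11.1.32322
After op 8 (insert('q')): buffer="rtzplqjztlqzlq" (len 14), cursors c1@6 c3@11 c2@14, authorship .11.11.3233222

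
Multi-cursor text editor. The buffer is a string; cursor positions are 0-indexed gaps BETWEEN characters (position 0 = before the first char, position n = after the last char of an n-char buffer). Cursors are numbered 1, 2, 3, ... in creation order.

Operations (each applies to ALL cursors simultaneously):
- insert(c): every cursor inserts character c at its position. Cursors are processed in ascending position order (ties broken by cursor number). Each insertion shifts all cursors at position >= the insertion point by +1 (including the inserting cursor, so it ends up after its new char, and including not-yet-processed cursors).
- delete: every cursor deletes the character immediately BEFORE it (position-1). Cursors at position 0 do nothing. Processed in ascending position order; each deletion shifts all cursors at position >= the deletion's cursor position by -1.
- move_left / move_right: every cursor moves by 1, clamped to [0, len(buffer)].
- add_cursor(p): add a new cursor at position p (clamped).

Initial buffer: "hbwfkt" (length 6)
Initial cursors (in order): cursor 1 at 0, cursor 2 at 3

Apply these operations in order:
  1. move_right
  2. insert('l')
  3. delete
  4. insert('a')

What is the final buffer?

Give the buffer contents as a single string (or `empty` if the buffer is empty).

Answer: habwfakt

Derivation:
After op 1 (move_right): buffer="hbwfkt" (len 6), cursors c1@1 c2@4, authorship ......
After op 2 (insert('l')): buffer="hlbwflkt" (len 8), cursors c1@2 c2@6, authorship .1...2..
After op 3 (delete): buffer="hbwfkt" (len 6), cursors c1@1 c2@4, authorship ......
After op 4 (insert('a')): buffer="habwfakt" (len 8), cursors c1@2 c2@6, authorship .1...2..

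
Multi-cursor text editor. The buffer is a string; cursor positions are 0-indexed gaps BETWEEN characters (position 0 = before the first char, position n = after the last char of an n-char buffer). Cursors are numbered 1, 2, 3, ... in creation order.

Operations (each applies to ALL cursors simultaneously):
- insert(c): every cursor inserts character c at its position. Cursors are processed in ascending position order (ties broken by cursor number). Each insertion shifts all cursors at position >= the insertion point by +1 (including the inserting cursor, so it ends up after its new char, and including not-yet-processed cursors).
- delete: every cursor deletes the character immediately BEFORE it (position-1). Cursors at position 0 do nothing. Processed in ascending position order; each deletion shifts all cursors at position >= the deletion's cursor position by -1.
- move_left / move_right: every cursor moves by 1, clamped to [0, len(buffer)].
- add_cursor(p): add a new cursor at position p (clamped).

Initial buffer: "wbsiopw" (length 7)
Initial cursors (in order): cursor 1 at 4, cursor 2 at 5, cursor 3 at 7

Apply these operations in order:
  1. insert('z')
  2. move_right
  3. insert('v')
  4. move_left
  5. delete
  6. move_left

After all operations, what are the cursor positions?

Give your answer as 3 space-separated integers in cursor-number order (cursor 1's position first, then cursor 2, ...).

After op 1 (insert('z')): buffer="wbsizozpwz" (len 10), cursors c1@5 c2@7 c3@10, authorship ....1.2..3
After op 2 (move_right): buffer="wbsizozpwz" (len 10), cursors c1@6 c2@8 c3@10, authorship ....1.2..3
After op 3 (insert('v')): buffer="wbsizovzpvwzv" (len 13), cursors c1@7 c2@10 c3@13, authorship ....1.12.2.33
After op 4 (move_left): buffer="wbsizovzpvwzv" (len 13), cursors c1@6 c2@9 c3@12, authorship ....1.12.2.33
After op 5 (delete): buffer="wbsizvzvwv" (len 10), cursors c1@5 c2@7 c3@9, authorship ....1122.3
After op 6 (move_left): buffer="wbsizvzvwv" (len 10), cursors c1@4 c2@6 c3@8, authorship ....1122.3

Answer: 4 6 8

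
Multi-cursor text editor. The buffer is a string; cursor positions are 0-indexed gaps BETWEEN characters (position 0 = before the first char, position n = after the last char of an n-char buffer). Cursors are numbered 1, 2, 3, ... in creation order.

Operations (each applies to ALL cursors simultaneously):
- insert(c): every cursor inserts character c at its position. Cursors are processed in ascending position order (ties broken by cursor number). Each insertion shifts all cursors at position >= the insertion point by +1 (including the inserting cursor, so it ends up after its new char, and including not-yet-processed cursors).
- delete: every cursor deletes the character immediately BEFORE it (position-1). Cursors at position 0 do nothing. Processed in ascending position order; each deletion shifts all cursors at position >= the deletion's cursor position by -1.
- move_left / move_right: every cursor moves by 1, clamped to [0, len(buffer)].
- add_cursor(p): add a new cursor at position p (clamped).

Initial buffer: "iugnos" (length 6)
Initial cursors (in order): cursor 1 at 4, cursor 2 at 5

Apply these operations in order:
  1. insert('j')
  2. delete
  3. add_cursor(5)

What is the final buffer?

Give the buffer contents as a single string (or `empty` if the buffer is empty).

Answer: iugnos

Derivation:
After op 1 (insert('j')): buffer="iugnjojs" (len 8), cursors c1@5 c2@7, authorship ....1.2.
After op 2 (delete): buffer="iugnos" (len 6), cursors c1@4 c2@5, authorship ......
After op 3 (add_cursor(5)): buffer="iugnos" (len 6), cursors c1@4 c2@5 c3@5, authorship ......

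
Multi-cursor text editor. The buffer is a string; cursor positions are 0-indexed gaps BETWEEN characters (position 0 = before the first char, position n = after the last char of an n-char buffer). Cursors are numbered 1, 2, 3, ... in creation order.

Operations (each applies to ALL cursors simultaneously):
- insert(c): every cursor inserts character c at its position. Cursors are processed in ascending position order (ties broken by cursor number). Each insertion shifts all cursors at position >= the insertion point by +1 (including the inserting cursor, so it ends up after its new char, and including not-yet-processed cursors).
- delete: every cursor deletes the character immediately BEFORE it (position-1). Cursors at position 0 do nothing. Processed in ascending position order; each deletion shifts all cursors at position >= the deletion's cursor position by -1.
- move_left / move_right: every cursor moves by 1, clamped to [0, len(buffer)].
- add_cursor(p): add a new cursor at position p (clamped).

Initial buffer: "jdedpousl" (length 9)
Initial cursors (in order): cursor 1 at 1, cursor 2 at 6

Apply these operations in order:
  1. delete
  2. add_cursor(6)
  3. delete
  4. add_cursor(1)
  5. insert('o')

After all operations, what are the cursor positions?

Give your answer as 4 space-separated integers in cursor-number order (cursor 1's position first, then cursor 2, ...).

Answer: 1 6 8 3

Derivation:
After op 1 (delete): buffer="dedpusl" (len 7), cursors c1@0 c2@4, authorship .......
After op 2 (add_cursor(6)): buffer="dedpusl" (len 7), cursors c1@0 c2@4 c3@6, authorship .......
After op 3 (delete): buffer="dedul" (len 5), cursors c1@0 c2@3 c3@4, authorship .....
After op 4 (add_cursor(1)): buffer="dedul" (len 5), cursors c1@0 c4@1 c2@3 c3@4, authorship .....
After op 5 (insert('o')): buffer="odoedouol" (len 9), cursors c1@1 c4@3 c2@6 c3@8, authorship 1.4..2.3.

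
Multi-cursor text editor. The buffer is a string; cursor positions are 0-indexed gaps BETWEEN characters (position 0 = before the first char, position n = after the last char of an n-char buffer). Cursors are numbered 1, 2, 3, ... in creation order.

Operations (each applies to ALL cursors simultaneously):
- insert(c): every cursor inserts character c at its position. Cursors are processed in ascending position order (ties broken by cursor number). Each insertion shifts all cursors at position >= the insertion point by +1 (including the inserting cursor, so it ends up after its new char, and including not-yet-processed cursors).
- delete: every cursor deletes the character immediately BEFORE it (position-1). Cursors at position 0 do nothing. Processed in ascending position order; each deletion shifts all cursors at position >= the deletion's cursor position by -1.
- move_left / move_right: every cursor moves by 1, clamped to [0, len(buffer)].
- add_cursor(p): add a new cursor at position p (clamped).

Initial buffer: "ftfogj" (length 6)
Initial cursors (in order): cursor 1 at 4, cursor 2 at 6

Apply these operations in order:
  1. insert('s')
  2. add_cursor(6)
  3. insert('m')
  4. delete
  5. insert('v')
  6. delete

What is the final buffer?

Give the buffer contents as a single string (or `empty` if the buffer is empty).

Answer: ftfosgjs

Derivation:
After op 1 (insert('s')): buffer="ftfosgjs" (len 8), cursors c1@5 c2@8, authorship ....1..2
After op 2 (add_cursor(6)): buffer="ftfosgjs" (len 8), cursors c1@5 c3@6 c2@8, authorship ....1..2
After op 3 (insert('m')): buffer="ftfosmgmjsm" (len 11), cursors c1@6 c3@8 c2@11, authorship ....11.3.22
After op 4 (delete): buffer="ftfosgjs" (len 8), cursors c1@5 c3@6 c2@8, authorship ....1..2
After op 5 (insert('v')): buffer="ftfosvgvjsv" (len 11), cursors c1@6 c3@8 c2@11, authorship ....11.3.22
After op 6 (delete): buffer="ftfosgjs" (len 8), cursors c1@5 c3@6 c2@8, authorship ....1..2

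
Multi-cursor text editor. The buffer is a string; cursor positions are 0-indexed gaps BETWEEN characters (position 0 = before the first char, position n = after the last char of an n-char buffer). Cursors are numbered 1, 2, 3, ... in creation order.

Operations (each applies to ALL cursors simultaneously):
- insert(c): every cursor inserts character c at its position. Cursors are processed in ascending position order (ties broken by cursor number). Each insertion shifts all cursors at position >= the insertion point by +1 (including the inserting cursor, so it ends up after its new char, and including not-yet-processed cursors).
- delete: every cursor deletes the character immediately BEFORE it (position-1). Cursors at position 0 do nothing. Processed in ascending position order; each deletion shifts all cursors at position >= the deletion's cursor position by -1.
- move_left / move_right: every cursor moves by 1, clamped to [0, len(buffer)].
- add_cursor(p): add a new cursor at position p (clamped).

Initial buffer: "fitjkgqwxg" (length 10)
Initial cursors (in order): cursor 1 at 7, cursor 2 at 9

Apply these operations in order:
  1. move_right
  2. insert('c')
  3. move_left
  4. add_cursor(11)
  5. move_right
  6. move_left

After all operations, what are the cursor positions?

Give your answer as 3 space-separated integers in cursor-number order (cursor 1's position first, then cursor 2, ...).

After op 1 (move_right): buffer="fitjkgqwxg" (len 10), cursors c1@8 c2@10, authorship ..........
After op 2 (insert('c')): buffer="fitjkgqwcxgc" (len 12), cursors c1@9 c2@12, authorship ........1..2
After op 3 (move_left): buffer="fitjkgqwcxgc" (len 12), cursors c1@8 c2@11, authorship ........1..2
After op 4 (add_cursor(11)): buffer="fitjkgqwcxgc" (len 12), cursors c1@8 c2@11 c3@11, authorship ........1..2
After op 5 (move_right): buffer="fitjkgqwcxgc" (len 12), cursors c1@9 c2@12 c3@12, authorship ........1..2
After op 6 (move_left): buffer="fitjkgqwcxgc" (len 12), cursors c1@8 c2@11 c3@11, authorship ........1..2

Answer: 8 11 11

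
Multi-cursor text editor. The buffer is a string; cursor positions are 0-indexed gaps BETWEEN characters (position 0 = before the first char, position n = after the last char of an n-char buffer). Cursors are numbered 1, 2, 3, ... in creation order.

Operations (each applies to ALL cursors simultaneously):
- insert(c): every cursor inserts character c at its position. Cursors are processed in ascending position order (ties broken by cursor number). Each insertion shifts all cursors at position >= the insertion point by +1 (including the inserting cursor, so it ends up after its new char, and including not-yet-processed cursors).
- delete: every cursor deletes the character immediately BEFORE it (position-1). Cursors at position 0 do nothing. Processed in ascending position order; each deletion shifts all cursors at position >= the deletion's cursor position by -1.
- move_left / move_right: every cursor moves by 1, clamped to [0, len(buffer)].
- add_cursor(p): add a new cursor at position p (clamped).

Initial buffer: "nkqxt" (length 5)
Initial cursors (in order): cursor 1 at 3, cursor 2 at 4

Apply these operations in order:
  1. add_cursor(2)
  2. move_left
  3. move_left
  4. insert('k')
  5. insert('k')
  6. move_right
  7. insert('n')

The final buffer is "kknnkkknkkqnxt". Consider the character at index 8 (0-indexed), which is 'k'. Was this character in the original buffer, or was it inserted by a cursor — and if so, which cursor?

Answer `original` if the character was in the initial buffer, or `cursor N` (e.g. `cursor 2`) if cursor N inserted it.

Answer: cursor 2

Derivation:
After op 1 (add_cursor(2)): buffer="nkqxt" (len 5), cursors c3@2 c1@3 c2@4, authorship .....
After op 2 (move_left): buffer="nkqxt" (len 5), cursors c3@1 c1@2 c2@3, authorship .....
After op 3 (move_left): buffer="nkqxt" (len 5), cursors c3@0 c1@1 c2@2, authorship .....
After op 4 (insert('k')): buffer="knkkkqxt" (len 8), cursors c3@1 c1@3 c2@5, authorship 3.1.2...
After op 5 (insert('k')): buffer="kknkkkkkqxt" (len 11), cursors c3@2 c1@5 c2@8, authorship 33.11.22...
After op 6 (move_right): buffer="kknkkkkkqxt" (len 11), cursors c3@3 c1@6 c2@9, authorship 33.11.22...
After op 7 (insert('n')): buffer="kknnkkknkkqnxt" (len 14), cursors c3@4 c1@8 c2@12, authorship 33.311.122.2..
Authorship (.=original, N=cursor N): 3 3 . 3 1 1 . 1 2 2 . 2 . .
Index 8: author = 2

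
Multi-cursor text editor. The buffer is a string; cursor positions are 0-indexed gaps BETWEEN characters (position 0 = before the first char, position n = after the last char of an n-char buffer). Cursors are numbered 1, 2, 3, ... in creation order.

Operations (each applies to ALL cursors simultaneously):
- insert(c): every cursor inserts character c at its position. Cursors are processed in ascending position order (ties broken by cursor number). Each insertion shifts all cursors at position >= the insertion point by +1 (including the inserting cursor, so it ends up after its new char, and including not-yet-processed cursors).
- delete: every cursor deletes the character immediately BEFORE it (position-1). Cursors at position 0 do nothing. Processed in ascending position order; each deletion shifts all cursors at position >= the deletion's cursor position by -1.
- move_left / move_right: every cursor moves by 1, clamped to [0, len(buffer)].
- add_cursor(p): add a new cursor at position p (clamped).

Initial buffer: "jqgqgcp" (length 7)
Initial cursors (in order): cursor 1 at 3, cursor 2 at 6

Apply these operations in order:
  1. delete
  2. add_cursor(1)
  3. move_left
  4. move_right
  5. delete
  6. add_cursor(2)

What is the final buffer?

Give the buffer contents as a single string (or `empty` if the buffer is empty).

Answer: qp

Derivation:
After op 1 (delete): buffer="jqqgp" (len 5), cursors c1@2 c2@4, authorship .....
After op 2 (add_cursor(1)): buffer="jqqgp" (len 5), cursors c3@1 c1@2 c2@4, authorship .....
After op 3 (move_left): buffer="jqqgp" (len 5), cursors c3@0 c1@1 c2@3, authorship .....
After op 4 (move_right): buffer="jqqgp" (len 5), cursors c3@1 c1@2 c2@4, authorship .....
After op 5 (delete): buffer="qp" (len 2), cursors c1@0 c3@0 c2@1, authorship ..
After op 6 (add_cursor(2)): buffer="qp" (len 2), cursors c1@0 c3@0 c2@1 c4@2, authorship ..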